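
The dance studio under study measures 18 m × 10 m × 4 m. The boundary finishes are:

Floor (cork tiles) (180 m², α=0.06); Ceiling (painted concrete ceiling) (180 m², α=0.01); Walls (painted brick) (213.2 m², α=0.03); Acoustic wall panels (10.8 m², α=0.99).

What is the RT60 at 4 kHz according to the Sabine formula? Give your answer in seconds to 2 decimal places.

Total absorption A = 180×0.06 + 180×0.01 + 213.2×0.03 + 10.8×0.99
  = 10.800 + 1.800 + 6.396 + 10.692 = 29.688 m² sabins.
Volume V = 18 × 10 × 4 = 720 m³.
RT60 = 0.161 · V / A = 0.161 × 720 / 29.688 = 3.90 s.

3.90 s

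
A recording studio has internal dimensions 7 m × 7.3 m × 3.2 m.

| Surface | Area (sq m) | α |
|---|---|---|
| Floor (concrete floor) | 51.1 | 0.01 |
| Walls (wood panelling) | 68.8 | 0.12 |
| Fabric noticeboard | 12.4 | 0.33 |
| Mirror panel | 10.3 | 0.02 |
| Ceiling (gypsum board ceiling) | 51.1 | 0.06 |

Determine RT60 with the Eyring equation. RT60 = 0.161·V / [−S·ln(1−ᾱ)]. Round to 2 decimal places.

1.56 s

S = Σ Sᵢ = 193.7 sq m.
Absorption A = 51.1×0.01 + 68.8×0.12 + 12.4×0.33 + 10.3×0.02 + 51.1×0.06 = 16.131 sabins.
ᾱ = 16.131 / 193.7 = 0.0833.
−S·ln(1−ᾱ) = −193.7 × ln(1 − 0.0833) = 16.847.
V = 7 × 7.3 × 3.2 = 163.52 m³.
T = 0.161·V/[−S·ln(1−ᾱ)] = 0.161·163.52/16.847 = 1.56 s.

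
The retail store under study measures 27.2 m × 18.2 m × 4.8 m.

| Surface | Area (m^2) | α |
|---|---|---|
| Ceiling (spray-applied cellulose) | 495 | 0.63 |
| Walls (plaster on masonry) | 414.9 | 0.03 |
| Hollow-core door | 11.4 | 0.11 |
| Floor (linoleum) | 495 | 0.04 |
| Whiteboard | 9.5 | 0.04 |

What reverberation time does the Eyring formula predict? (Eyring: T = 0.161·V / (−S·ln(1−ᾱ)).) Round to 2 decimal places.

0.97 s

Total surface area S = 495 + 414.9 + 11.4 + 495 + 9.5 = 1425.8 m^2.
Absorption A = 495·0.63 + 414.9·0.03 + 11.4·0.11 + 495·0.04 + 9.5·0.04 = 345.731 sabins.
ᾱ = 345.731 / 1425.8 = 0.2425.
−S·ln(1−ᾱ) = −1425.8 × ln(1 − 0.2425) = 395.990.
V = 27.2 × 18.2 × 4.8 = 2376.192 m³.
T = 0.161·V/[−S·ln(1−ᾱ)] = 0.161·2376.192/395.990 = 0.97 s.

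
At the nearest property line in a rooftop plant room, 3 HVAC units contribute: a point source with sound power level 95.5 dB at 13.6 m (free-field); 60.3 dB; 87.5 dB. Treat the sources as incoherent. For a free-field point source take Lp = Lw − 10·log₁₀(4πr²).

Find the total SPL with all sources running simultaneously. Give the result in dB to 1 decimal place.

Source at 13.6 m: Lp = 95.5 − 10·log₁₀(4π·13.6²) = 95.5 − 10·log₁₀(2324.276) = 61.8 dB.
Sum in the linear (power) domain: Σ 10^(Lᵢ/10) = 10^(61.8/10) + 10^(60.3/10) + 10^(87.5/10) = 5.649e+08.
L_total = 10·log₁₀(5.649e+08) = 87.5 dB.

87.5 dB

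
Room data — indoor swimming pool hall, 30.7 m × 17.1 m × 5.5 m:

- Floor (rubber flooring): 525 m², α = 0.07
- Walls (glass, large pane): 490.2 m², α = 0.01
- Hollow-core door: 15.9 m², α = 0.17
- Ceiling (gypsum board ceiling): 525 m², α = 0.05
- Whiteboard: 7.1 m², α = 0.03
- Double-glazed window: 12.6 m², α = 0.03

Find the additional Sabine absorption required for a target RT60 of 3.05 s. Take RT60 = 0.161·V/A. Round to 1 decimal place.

81.2 sabins

Equivalent absorption area: A₁ = 525·0.07 + 490.2·0.01 + 15.9·0.17 + 525·0.05 + 7.1·0.03 + 12.6·0.03 = 71.196 m².
Target A₂ = 0.161·2887.335/3.05 = 152.413 sabins (V = 2887.335 m³).
Additional absorption ΔA = 152.413 − 71.196 = 81.2 sabins.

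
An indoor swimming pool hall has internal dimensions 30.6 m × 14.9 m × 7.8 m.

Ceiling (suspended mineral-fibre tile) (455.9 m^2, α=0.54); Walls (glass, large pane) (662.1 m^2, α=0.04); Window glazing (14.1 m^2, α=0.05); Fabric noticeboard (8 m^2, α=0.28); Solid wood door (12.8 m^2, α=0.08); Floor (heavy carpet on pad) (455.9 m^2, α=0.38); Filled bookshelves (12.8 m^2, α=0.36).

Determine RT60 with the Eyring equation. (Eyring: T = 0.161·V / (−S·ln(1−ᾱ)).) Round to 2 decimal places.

Total surface area S = 455.9 + 662.1 + 14.1 + 8 + 12.8 + 455.9 + 12.8 = 1621.6 m^2.
Absorption A = 455.9×0.54 + 662.1×0.04 + 14.1×0.05 + 8×0.28 + 12.8×0.08 + 455.9×0.38 + 12.8×0.36 = 454.489 sabins.
Mean coefficient ᾱ = A/S = 0.2803.
−S·ln(1−ᾱ) = −1621.6 × ln(1 − 0.2803) = 533.378.
V = 30.6 × 14.9 × 7.8 = 3556.332 m³.
RT60 = 0.161 × 3556.332 / 533.378 = 1.07 s.

1.07 seconds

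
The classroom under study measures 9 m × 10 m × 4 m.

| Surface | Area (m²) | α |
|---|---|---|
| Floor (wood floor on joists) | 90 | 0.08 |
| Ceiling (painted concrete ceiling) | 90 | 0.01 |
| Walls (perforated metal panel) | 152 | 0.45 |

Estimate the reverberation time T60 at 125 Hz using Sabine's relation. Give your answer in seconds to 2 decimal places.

0.76 s

Total absorption A = 90×0.08 + 90×0.01 + 152×0.45
  = 7.200 + 0.900 + 68.400 = 76.500 m² sabins.
Room volume: 360 m³.
Sabine: RT60 = 0.161 × 360 / 76.500 = 0.76 s.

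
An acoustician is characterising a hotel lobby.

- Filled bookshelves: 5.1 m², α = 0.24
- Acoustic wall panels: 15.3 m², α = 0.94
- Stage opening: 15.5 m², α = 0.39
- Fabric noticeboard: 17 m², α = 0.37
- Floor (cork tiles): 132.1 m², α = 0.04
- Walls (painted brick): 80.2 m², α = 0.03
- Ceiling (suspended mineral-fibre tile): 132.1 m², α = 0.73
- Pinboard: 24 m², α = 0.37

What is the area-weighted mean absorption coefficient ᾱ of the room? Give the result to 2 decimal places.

0.33

S = Σ Sᵢ = 5.1 + 15.3 + 15.5 + 17 + 132.1 + 80.2 + 132.1 + 24 = 421.3 m².
Σ(Sᵢαᵢ) = 5.1×0.24 + 15.3×0.94 + 15.5×0.39 + 17×0.37 + 132.1×0.04 + 80.2×0.03 + 132.1×0.73 + 24×0.37 = 140.944.
ᾱ = 140.944 / 421.3 = 0.33.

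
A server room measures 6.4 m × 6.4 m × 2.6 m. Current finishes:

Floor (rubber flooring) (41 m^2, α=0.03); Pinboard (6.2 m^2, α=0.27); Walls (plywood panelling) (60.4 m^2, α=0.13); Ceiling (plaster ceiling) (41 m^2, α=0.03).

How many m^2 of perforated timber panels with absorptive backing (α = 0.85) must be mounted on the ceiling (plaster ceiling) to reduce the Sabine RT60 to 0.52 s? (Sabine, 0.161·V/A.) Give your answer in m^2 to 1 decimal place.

A₁ = Σ Sᵢαᵢ = 41×0.03 + 6.2×0.27 + 60.4×0.13 + 41×0.03 = 11.986 sabins.
Required A₂ = 0.161·106.496/0.52 = 32.973 sabins.
ΔA needed = 32.973 − 11.986 = 20.987 sabins.
Net gain per m^2: Δα = 0.85 − 0.03 = 0.82.
Panel area = 20.987 / 0.82 = 25.6 m^2.

25.6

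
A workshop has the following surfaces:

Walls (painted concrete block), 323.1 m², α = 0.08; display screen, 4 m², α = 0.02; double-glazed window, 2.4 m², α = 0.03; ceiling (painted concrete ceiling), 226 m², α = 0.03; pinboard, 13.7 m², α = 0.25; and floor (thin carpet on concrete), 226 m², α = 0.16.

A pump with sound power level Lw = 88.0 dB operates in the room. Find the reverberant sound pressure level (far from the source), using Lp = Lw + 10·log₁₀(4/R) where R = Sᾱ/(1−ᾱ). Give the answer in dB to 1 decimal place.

75.0 dB

Σ(Sᵢαᵢ) = 323.1·0.08 + 4·0.02 + 2.4·0.03 + 226·0.03 + 13.7·0.25 + 226·0.16 = 72.365; total area S = 795.2 m².
ᾱ = 72.365/795.2 = 0.0910; R = Sᾱ/(1−ᾱ) = 72.365/(1−0.0910) = 79.609 m².
Lp = 88.0 + 10·log₁₀(4/79.609) = 88.0 + (-12.99) = 75.0 dB.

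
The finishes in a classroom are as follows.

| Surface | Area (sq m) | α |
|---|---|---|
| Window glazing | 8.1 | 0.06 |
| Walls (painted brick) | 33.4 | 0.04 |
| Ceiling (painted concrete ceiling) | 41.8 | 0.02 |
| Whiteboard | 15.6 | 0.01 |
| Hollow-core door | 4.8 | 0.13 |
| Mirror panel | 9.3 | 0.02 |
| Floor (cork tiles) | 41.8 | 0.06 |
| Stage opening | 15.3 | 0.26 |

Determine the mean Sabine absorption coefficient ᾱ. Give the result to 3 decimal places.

0.059

Total surface area S = 170.1 sq m.
Weighted sum Σ Sα = 10.110.
ᾱ = A/S = 0.059.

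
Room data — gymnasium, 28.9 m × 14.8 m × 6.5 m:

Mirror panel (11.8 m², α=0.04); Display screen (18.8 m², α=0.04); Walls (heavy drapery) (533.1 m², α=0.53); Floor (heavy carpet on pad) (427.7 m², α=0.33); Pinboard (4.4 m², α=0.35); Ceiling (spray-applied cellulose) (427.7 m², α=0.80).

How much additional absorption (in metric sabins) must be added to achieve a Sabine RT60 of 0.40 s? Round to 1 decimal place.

350.4 sabins

Summing Sᵢαᵢ: 0.472 + 0.752 + 282.543 + 141.141 + 1.540 + 342.160 → A₁ = 768.608 sabins.
For T = 0.40 s, need A₂ = 0.161·V/T = 0.161·2780.18/0.40 = 1119.022 sabins.
Additional absorption ΔA = 1119.022 − 768.608 = 350.4 sabins.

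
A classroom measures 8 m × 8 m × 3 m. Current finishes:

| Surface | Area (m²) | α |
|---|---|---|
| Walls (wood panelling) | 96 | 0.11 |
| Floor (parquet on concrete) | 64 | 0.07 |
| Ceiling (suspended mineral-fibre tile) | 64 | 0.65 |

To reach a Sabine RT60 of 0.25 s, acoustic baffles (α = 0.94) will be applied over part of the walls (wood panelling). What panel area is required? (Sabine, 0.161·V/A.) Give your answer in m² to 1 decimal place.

80.7

A₁ = Σ Sᵢαᵢ = 96·0.11 + 64·0.07 + 64·0.65 = 56.640 sabins.
V = 192 m³. Target absorption A₂ = 0.161 × 192 / 0.25 = 123.648 sabins.
ΔA needed = 123.648 − 56.640 = 67.008 sabins.
Each m² of panel replacing the walls (wood panelling) adds (0.94 − 0.11) = 0.83 sabins.
Area = ΔA/Δα = 67.008/0.83 = 80.7 m².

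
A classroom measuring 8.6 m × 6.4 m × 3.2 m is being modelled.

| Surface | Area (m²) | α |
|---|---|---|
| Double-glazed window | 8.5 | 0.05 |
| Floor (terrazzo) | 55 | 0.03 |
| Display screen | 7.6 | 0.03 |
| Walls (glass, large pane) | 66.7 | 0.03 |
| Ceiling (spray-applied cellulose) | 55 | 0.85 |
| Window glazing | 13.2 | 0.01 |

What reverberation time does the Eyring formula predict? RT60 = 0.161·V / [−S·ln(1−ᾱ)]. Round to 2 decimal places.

Total surface area S = 8.5 + 55 + 7.6 + 66.7 + 55 + 13.2 = 206.0 m².
Σ(Sᵢαᵢ) = 8.5·0.05 + 55·0.03 + 7.6·0.03 + 66.7·0.03 + 55·0.85 + 13.2·0.01 = 51.186.
Mean coefficient ᾱ = A/S = 0.2485.
Eyring denominator: −S ln(1−ᾱ) = 58.851.
V = 8.6 × 6.4 × 3.2 = 176.128 m³.
T = 0.161·V/[−S·ln(1−ᾱ)] = 0.161·176.128/58.851 = 0.48 s.

0.48 s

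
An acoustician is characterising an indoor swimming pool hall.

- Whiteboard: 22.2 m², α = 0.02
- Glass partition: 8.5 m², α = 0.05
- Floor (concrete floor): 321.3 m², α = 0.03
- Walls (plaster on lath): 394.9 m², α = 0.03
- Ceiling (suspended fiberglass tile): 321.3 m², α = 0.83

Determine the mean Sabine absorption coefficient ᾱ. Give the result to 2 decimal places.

Total surface area S = 1068.2 m².
Σ(Sᵢαᵢ) = 22.2*0.02 + 8.5*0.05 + 321.3*0.03 + 394.9*0.03 + 321.3*0.83 = 289.034.
ᾱ = A/S = 0.27.

0.27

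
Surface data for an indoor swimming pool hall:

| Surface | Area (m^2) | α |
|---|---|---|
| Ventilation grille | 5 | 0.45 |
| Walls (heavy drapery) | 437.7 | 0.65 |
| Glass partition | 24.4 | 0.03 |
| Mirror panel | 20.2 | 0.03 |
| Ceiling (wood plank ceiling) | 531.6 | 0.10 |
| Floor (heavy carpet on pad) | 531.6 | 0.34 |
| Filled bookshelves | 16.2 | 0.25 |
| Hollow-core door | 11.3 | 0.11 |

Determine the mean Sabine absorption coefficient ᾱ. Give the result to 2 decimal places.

Total surface area S = 1578.0 m^2.
Σ(Sᵢαᵢ) = 5×0.45 + 437.7×0.65 + 24.4×0.03 + 20.2×0.03 + 531.6×0.10 + 531.6×0.34 + 16.2×0.25 + 11.3×0.11 = 527.290.
ᾱ = A/S = 0.33.

0.33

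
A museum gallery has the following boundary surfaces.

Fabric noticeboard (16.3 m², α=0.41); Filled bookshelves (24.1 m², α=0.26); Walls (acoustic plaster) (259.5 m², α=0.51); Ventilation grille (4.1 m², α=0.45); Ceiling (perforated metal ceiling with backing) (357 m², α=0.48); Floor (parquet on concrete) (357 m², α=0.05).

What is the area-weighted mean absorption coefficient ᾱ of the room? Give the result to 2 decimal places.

0.33

S = Σ Sᵢ = 16.3 + 24.1 + 259.5 + 4.1 + 357 + 357 = 1018.0 m².
A = 16.3*0.41 + 24.1*0.26 + 259.5*0.51 + 4.1*0.45 + 357*0.48 + 357*0.05 = 336.349 sabins.
ᾱ = A/S = 0.33.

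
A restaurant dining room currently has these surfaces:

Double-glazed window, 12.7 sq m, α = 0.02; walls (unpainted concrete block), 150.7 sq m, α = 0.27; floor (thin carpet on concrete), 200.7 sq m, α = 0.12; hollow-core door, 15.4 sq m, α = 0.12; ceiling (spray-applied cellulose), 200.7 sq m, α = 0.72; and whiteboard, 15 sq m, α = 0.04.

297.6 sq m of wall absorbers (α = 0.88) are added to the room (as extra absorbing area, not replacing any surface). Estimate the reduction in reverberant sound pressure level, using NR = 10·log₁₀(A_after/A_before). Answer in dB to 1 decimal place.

3.5 dB

Total absorption A_before = 12.7*0.02 + 150.7*0.27 + 200.7*0.12 + 15.4*0.12 + 200.7*0.72 + 15*0.04
  = 0.254 + 40.689 + 24.084 + 1.848 + 144.504 + 0.600 = 211.979 sq m sabins.
Added absorption = 297.6 × 0.88 = 261.888 sabins.
A_after = 211.979 + 261.888 = 473.867 sabins.
Reduction = 10 log₁₀(A_after/A_before) = 10 log₁₀(2.2354) = 3.5 dB.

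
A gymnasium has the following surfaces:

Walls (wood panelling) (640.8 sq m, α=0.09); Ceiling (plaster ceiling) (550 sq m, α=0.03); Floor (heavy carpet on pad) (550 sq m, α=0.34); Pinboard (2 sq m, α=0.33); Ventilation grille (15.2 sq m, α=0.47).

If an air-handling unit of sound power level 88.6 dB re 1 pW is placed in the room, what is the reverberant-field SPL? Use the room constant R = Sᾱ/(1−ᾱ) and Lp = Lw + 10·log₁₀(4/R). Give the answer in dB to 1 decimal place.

Σ(Sᵢαᵢ) = 640.8×0.09 + 550×0.03 + 550×0.34 + 2×0.33 + 15.2×0.47 = 268.976; total area S = 1758.0 sq m.
ᾱ = 0.1530, so room constant R = A/(1−ᾱ) = 317.563 sq m.
Lp = Lw + 10 log₁₀(4/R) = 88.6 -19.00 = 69.6 dB.

69.6 dB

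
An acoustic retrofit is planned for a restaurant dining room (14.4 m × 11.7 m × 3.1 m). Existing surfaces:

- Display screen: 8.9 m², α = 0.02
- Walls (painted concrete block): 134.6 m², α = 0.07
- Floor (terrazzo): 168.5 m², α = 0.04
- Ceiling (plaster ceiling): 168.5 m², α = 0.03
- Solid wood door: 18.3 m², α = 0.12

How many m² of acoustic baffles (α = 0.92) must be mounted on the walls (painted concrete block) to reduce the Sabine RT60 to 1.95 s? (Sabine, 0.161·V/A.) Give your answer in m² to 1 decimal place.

Total absorption A₁ = 8.9×0.02 + 134.6×0.07 + 168.5×0.04 + 168.5×0.03 + 18.3×0.12
  = 0.178 + 9.422 + 6.740 + 5.055 + 2.196 = 23.591 m² sabins.
Required A₂ = 0.161·522.288/1.95 = 43.122 sabins.
Absorption to add: 43.122 − 23.591 = 19.531 sabins.
Net gain per m²: Δα = 0.92 − 0.07 = 0.85.
Panel area = 19.531 / 0.85 = 23.0 m².

23.0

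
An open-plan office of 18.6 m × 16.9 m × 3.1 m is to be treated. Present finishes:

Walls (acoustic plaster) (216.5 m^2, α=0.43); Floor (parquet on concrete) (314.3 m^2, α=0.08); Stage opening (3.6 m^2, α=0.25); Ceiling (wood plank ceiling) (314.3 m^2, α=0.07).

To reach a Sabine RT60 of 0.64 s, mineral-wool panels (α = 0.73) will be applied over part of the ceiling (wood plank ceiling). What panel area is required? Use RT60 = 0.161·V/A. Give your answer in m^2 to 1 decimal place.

157.6

Summing Sᵢαᵢ: 93.095 + 25.144 + 0.900 + 22.001 → A₁ = 141.140 sabins.
Required A₂ = 0.161·974.454/0.64 = 245.136 sabins.
ΔA needed = 245.136 − 141.140 = 103.996 sabins.
Net gain per m^2: Δα = 0.73 − 0.07 = 0.66.
Area = ΔA/Δα = 103.996/0.66 = 157.6 m^2.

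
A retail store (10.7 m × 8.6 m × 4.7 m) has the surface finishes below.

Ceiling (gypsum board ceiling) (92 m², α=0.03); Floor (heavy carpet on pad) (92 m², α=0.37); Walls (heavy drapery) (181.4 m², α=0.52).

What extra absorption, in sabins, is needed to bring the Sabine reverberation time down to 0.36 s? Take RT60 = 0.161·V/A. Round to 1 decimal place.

62.3 sabins

Summing Sᵢαᵢ: 2.760 + 34.040 + 94.328 → A₁ = 131.128 sabins.
For T = 0.36 s, need A₂ = 0.161·V/T = 0.161·432.494/0.36 = 193.421 sabins.
ΔA = A₂ − A₁ = 193.421 − 131.128 = 62.3 sabins.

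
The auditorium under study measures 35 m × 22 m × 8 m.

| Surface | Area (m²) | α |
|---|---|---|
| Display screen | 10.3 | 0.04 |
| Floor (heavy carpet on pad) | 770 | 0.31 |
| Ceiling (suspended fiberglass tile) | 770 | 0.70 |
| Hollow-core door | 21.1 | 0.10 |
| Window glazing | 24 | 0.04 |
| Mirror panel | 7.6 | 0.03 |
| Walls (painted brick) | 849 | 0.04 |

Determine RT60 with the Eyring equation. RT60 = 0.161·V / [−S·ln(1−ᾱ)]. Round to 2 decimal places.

S = Σ Sᵢ = 2452.0 m².
Σ(Sᵢαᵢ) = 10.3×0.04 + 770×0.31 + 770×0.70 + 21.1×0.10 + 24×0.04 + 7.6×0.03 + 849×0.04 = 815.370.
Mean coefficient ᾱ = A/S = 0.3325.
Eyring denominator: −S ln(1−ᾱ) = 991.137.
V = 35 × 22 × 8 = 6160 m³.
RT60 = 0.161 × 6160 / 991.137 = 1.00 s.

1.00 s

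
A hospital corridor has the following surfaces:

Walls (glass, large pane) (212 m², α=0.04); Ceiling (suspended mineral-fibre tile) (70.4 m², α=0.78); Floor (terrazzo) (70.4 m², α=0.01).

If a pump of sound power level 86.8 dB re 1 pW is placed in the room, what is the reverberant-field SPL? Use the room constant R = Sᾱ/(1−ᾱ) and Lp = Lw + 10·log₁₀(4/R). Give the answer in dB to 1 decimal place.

A = 64.096 sabins; S = 352.8 m².
ᾱ = 0.1817, so room constant R = A/(1−ᾱ) = 78.328 m².
Lp = Lw + 10 log₁₀(4/R) = 86.8 -12.92 = 73.9 dB.

73.9 dB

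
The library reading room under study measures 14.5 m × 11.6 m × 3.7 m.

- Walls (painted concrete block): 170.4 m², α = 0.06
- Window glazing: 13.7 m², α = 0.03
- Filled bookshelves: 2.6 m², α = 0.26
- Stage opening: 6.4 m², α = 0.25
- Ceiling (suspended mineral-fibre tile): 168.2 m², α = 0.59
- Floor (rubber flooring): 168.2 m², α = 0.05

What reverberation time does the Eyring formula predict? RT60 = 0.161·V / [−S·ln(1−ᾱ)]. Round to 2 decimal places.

0.73 seconds

S = Σ Sᵢ = 529.5 m².
Σ(Sᵢαᵢ) = 170.4·0.06 + 13.7·0.03 + 2.6·0.26 + 6.4·0.25 + 168.2·0.59 + 168.2·0.05 = 120.559.
ᾱ = 120.559 / 529.5 = 0.2277.
−S·ln(1−ᾱ) = −529.5 × ln(1 − 0.2277) = 136.813.
V = 14.5 × 11.6 × 3.7 = 622.34 m³.
RT60 = 0.161 × 622.34 / 136.813 = 0.73 s.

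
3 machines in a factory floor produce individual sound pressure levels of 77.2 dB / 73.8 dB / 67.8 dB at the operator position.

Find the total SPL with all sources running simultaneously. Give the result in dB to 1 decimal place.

Converting to relative power and adding: 10^(77.2/10) + 10^(73.8/10) + 10^(67.8/10) = 8.249e+07.
L_total = 10·log₁₀(8.249e+07) = 79.2 dB.

79.2 dB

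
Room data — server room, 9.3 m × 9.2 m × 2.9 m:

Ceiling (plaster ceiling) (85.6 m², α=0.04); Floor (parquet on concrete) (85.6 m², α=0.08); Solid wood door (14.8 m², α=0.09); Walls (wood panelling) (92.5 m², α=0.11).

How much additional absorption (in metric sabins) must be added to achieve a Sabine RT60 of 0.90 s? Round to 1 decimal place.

22.6 sabins

Total absorption A₁ = 85.6*0.04 + 85.6*0.08 + 14.8*0.09 + 92.5*0.11
  = 3.424 + 6.848 + 1.332 + 10.175 = 21.779 m² sabins.
Target A₂ = 0.161·248.124/0.90 = 44.387 sabins (V = 248.124 m³).
Additional absorption ΔA = 44.387 − 21.779 = 22.6 sabins.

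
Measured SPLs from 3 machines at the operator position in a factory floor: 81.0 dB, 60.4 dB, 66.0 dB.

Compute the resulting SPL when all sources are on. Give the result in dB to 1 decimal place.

81.2 dB

Converting to relative power and adding: 10^(81.0/10) + 10^(60.4/10) + 10^(66.0/10) = 1.31e+08.
Combined level = 10 log₁₀(1.31e+08) = 81.2 dB.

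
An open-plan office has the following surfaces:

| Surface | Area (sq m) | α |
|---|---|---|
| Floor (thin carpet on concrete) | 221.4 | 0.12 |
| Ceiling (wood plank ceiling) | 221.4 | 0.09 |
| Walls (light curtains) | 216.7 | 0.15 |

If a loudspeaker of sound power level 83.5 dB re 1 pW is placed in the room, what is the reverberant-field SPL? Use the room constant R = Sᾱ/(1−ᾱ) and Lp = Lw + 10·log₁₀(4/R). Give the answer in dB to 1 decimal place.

A = 78.999 sabins; S = 659.5 sq m.
ᾱ = 0.1198, so room constant R = A/(1−ᾱ) = 89.751 sq m.
Lp = Lw + 10 log₁₀(4/R) = 83.5 -13.51 = 70.0 dB.

70.0 dB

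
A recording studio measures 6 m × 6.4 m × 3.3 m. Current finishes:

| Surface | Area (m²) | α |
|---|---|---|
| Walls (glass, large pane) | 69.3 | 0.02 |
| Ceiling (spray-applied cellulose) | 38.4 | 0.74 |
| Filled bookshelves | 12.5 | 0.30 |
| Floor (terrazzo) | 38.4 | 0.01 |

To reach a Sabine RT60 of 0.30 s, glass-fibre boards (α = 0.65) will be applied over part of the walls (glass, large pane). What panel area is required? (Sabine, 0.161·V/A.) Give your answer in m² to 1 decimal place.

54.1

Total absorption A₁ = 69.3*0.02 + 38.4*0.74 + 12.5*0.30 + 38.4*0.01
  = 1.386 + 28.416 + 3.750 + 0.384 = 33.936 m² sabins.
Required A₂ = 0.161·126.72/0.30 = 68.006 sabins.
Absorption to add: 68.006 − 33.936 = 34.070 sabins.
Net gain per m²: Δα = 0.65 − 0.02 = 0.63.
Panel area = 34.070 / 0.63 = 54.1 m².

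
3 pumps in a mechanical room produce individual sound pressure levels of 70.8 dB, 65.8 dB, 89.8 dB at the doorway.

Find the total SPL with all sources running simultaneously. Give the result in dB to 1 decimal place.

89.9 dB

Converting to relative power and adding: 10^(70.8/10) + 10^(65.8/10) + 10^(89.8/10) = 9.708e+08.
Combined level = 10 log₁₀(9.708e+08) = 89.9 dB.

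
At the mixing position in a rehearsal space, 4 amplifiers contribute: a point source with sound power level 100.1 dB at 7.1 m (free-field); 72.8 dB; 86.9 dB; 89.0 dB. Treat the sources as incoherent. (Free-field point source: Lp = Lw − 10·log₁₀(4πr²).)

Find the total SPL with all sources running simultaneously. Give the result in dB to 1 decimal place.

Source at 7.1 m: Lp = 100.1 − 10·log₁₀(4π·7.1²) = 100.1 − 10·log₁₀(633.471) = 72.1 dB.
Sum in the linear (power) domain: Σ 10^(Lᵢ/10) = 10^(72.1/10) + 10^(72.8/10) + 10^(86.9/10) + 10^(89.0/10) = 1.319e+09.
L_total = 10·log₁₀(1.319e+09) = 91.2 dB.

91.2 dB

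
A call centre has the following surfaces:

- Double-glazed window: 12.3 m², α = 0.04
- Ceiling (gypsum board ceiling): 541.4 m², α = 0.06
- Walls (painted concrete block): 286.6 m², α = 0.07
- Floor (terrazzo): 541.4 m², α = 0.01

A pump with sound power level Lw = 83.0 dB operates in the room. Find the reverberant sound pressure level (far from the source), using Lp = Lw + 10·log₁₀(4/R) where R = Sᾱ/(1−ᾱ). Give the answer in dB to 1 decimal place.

71.2 dB

A = 58.452 sabins; S = 1381.7 m².
ᾱ = 58.452/1381.7 = 0.0423; R = Sᾱ/(1−ᾱ) = 58.452/(1−0.0423) = 61.034 m².
Lp = 83.0 + 10·log₁₀(4/61.034) = 83.0 + (-11.84) = 71.2 dB.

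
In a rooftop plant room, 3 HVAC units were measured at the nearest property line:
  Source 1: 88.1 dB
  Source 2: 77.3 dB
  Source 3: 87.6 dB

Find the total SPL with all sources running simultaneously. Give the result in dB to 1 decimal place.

91.1 dB

Sum in the linear (power) domain: Σ 10^(Lᵢ/10) = 10^(88.1/10) + 10^(77.3/10) + 10^(87.6/10) = 1.275e+09.
Combined level = 10 log₁₀(1.275e+09) = 91.1 dB.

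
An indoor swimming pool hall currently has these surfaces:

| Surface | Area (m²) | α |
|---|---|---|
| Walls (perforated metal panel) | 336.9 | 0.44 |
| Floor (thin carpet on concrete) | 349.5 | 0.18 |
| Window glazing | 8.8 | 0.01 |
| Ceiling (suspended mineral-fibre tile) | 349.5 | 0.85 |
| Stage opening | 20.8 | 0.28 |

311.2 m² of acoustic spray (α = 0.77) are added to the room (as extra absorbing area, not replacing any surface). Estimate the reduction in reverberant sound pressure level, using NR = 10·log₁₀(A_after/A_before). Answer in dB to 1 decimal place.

1.7 dB

Equivalent absorption area: A_before = 336.9*0.44 + 349.5*0.18 + 8.8*0.01 + 349.5*0.85 + 20.8*0.28 = 514.133 m².
Treatment contributes 311.2·0.77 = 239.624 sabins.
New total A_after = 753.757 sabins.
NR = 10·log₁₀(753.757/514.133) = 1.7 dB.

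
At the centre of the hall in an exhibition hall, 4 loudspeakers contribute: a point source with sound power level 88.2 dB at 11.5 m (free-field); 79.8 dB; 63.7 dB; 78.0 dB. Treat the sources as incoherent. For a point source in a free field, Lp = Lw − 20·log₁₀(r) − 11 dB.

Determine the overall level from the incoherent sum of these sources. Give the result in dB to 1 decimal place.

82.1 dB

Source at 11.5 m: Lp = 88.2 − 20·log₁₀(11.5) − 11 = 56.0 dB.
Sum in the linear (power) domain: Σ 10^(Lᵢ/10) = 10^(56.0/10) + 10^(79.8/10) + 10^(63.7/10) + 10^(78.0/10) = 1.613e+08.
Combined level = 10 log₁₀(1.613e+08) = 82.1 dB.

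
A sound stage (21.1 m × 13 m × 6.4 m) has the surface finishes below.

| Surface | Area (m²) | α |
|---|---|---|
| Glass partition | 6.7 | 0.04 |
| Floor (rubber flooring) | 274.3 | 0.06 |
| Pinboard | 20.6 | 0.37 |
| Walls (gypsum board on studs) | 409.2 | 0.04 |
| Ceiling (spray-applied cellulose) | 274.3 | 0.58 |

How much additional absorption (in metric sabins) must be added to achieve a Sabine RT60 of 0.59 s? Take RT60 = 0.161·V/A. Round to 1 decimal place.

A₁ = Σ Sᵢαᵢ = 6.7×0.04 + 274.3×0.06 + 20.6×0.37 + 409.2×0.04 + 274.3×0.58 = 199.810 sabins.
V = 1755.52 m³. Required absorption A₂ = 0.161 × 1755.52 / 0.59 = 479.049 sabins.
ΔA = A₂ − A₁ = 479.049 − 199.810 = 279.2 sabins.

279.2 sabins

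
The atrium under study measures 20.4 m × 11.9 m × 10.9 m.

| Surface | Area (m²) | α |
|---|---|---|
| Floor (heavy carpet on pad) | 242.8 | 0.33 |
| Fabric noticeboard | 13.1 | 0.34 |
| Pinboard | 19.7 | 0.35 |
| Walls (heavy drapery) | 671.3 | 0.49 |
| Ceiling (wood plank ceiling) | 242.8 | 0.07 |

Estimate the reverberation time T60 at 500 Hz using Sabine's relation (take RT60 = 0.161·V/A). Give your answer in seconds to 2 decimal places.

0.97 s

Summing Sᵢαᵢ: 80.124 + 4.454 + 6.895 + 328.937 + 16.996 → A = 437.406 sabins.
V = 20.4·11.9·10.9 = 2646.084 m³.
Sabine: RT60 = 0.161 × 2646.084 / 437.406 = 0.97 s.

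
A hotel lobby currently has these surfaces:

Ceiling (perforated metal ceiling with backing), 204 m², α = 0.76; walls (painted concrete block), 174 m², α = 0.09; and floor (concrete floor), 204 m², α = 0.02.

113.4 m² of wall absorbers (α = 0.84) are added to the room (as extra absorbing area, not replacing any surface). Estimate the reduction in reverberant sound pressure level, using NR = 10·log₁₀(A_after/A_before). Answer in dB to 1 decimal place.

1.9 dB

A_before = Σ Sᵢαᵢ = 204·0.76 + 174·0.09 + 204·0.02 = 174.780 sabins.
Treatment contributes 113.4·0.84 = 95.256 sabins.
A_after = 174.780 + 95.256 = 270.036 sabins.
Reduction = 10 log₁₀(A_after/A_before) = 10 log₁₀(1.5450) = 1.9 dB.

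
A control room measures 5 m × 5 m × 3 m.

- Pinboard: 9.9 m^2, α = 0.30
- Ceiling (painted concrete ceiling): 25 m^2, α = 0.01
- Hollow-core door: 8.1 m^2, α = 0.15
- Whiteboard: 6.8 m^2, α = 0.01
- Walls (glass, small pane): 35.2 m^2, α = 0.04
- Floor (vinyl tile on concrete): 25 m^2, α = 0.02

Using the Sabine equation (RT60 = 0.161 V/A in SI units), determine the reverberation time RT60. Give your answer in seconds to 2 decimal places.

1.88 s

Summing Sᵢαᵢ: 2.970 + 0.250 + 1.215 + 0.068 + 1.408 + 0.500 → A = 6.411 sabins.
Volume V = 5 × 5 × 3 = 75 m³.
Sabine: RT60 = 0.161 × 75 / 6.411 = 1.88 s.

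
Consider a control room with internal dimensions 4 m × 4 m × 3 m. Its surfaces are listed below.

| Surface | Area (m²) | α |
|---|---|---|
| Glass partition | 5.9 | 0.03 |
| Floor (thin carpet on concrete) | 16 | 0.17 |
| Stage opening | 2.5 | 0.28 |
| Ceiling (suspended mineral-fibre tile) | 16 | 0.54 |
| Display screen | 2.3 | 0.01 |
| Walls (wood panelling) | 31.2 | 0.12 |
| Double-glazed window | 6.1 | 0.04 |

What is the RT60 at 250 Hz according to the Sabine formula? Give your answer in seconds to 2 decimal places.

0.48 s

Summing Sᵢαᵢ: 0.177 + 2.720 + 0.700 + 8.640 + 0.023 + 3.744 + 0.244 → A = 16.248 sabins.
V = 4·4·3 = 48 m³.
T = 0.161 V/A = 0.161·48/16.248 = 0.48 s.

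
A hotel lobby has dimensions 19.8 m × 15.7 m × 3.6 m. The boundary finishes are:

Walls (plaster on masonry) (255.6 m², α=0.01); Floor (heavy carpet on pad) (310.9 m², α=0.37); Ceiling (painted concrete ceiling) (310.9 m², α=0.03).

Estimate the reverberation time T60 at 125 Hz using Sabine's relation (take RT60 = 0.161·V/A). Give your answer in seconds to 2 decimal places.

1.42 sec

Summing Sᵢαᵢ: 2.556 + 115.033 + 9.327 → A = 126.916 sabins.
V = 19.8·15.7·3.6 = 1119.096 m³.
T = 0.161 V/A = 0.161·1119.096/126.916 = 1.42 s.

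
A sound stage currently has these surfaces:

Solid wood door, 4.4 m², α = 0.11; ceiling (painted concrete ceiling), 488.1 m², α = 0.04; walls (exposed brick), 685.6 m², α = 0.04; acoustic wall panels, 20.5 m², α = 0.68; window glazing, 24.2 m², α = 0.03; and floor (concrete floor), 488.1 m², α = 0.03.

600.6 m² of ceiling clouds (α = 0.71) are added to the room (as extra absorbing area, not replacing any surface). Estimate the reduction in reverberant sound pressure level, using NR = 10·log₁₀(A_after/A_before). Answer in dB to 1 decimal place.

8.2 dB

Total absorption A_before = 4.4*0.11 + 488.1*0.04 + 685.6*0.04 + 20.5*0.68 + 24.2*0.03 + 488.1*0.03
  = 0.484 + 19.524 + 27.424 + 13.940 + 0.726 + 14.643 = 76.741 m² sabins.
Added absorption = 600.6 × 0.71 = 426.426 sabins.
A_after = 76.741 + 426.426 = 503.167 sabins.
NR = 10·log₁₀(503.167/76.741) = 8.2 dB.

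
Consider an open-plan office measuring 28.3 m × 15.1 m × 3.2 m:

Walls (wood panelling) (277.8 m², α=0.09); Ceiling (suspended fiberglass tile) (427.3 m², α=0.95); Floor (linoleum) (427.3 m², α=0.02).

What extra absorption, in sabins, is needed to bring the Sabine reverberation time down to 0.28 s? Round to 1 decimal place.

346.8 sabins

A₁ = Σ Sᵢαᵢ = 277.8·0.09 + 427.3·0.95 + 427.3·0.02 = 439.483 sabins.
For T = 0.28 s, need A₂ = 0.161·V/T = 0.161·1367.456/0.28 = 786.287 sabins.
Additional absorption ΔA = 786.287 − 439.483 = 346.8 sabins.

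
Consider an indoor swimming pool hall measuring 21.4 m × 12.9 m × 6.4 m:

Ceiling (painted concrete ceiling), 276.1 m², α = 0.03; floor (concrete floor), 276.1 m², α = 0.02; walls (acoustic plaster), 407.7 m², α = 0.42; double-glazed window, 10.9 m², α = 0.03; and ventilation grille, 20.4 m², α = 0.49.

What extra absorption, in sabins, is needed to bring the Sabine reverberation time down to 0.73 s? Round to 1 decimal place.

Equivalent absorption area: A₁ = 276.1×0.03 + 276.1×0.02 + 407.7×0.42 + 10.9×0.03 + 20.4×0.49 = 195.362 m².
V = 1766.784 m³. Required absorption A₂ = 0.161 × 1766.784 / 0.73 = 389.661 sabins.
Additional absorption ΔA = 389.661 − 195.362 = 194.3 sabins.

194.3 sabins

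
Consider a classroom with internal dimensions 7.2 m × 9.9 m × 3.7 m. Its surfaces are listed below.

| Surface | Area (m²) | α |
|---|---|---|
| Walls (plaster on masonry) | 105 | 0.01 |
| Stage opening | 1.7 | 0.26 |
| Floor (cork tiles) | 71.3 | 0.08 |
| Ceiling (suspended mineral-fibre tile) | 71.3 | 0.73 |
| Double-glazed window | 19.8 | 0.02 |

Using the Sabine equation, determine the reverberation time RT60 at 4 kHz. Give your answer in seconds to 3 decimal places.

0.712 s

Summing Sᵢαᵢ: 1.050 + 0.442 + 5.704 + 52.049 + 0.396 → A = 59.641 sabins.
Room volume: 263.736 m³.
RT60 = 0.161 · V / A = 0.161 × 263.736 / 59.641 = 0.712 s.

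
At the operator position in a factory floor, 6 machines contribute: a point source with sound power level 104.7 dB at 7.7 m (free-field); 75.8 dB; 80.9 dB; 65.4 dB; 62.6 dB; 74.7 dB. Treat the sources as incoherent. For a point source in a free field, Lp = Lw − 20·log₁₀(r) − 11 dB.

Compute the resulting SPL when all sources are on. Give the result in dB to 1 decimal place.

83.7 dB

Source at 7.7 m: Lp = 104.7 − 20·log₁₀(7.7) − 11 = 76.0 dB.
Σ 10^(Lᵢ/10) = 2.357e+08.
Back to dB: 10·log₁₀ Σ = 83.7 dB.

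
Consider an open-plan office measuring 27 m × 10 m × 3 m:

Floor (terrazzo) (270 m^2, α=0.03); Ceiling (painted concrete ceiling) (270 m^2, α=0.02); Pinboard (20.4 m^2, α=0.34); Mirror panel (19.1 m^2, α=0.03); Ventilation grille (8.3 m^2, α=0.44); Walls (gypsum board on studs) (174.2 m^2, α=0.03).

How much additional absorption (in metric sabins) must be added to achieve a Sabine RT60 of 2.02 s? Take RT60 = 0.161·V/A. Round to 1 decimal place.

34.7 sabins

A₁ = Σ Sᵢαᵢ = 270*0.03 + 270*0.02 + 20.4*0.34 + 19.1*0.03 + 8.3*0.44 + 174.2*0.03 = 29.887 sabins.
Target A₂ = 0.161·810/2.02 = 64.559 sabins (V = 810 m³).
Shortfall: 64.559 − 29.887 = 34.7 sabins.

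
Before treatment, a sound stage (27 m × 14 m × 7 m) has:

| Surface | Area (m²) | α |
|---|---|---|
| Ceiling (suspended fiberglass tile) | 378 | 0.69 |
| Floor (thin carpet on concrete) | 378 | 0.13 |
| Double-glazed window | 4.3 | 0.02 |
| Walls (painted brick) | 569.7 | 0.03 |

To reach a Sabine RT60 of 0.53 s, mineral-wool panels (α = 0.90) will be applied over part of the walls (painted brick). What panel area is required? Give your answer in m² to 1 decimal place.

A₁ = Σ Sᵢαᵢ = 378×0.69 + 378×0.13 + 4.3×0.02 + 569.7×0.03 = 327.137 sabins.
Required A₂ = 0.161·2646/0.53 = 803.785 sabins.
Absorption to add: 803.785 − 327.137 = 476.648 sabins.
Net gain per m²: Δα = 0.90 − 0.03 = 0.87.
Area = ΔA/Δα = 476.648/0.87 = 547.9 m².

547.9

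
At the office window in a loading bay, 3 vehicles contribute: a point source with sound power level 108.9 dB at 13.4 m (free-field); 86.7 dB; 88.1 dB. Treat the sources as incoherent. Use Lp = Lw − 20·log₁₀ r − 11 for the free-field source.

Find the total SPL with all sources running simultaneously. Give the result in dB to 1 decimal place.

Source at 13.4 m: Lp = 108.9 − 20·log₁₀(13.4) − 11 = 75.4 dB.
Sum in the linear (power) domain: Σ 10^(Lᵢ/10) = 10^(75.4/10) + 10^(86.7/10) + 10^(88.1/10) = 1.148e+09.
Combined level = 10 log₁₀(1.148e+09) = 90.6 dB.

90.6 dB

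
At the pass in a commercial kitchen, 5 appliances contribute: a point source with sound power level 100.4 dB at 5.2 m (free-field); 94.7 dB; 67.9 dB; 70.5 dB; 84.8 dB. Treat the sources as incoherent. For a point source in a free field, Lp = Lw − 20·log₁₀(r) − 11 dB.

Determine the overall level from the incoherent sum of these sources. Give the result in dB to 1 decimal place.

Source at 5.2 m: Lp = 100.4 − 20·log₁₀(5.2) − 11 = 75.1 dB.
Converting to relative power and adding: 10^(75.1/10) + 10^(94.7/10) + 10^(67.9/10) + 10^(70.5/10) + 10^(84.8/10) = 3.303e+09.
L_total = 10·log₁₀(3.303e+09) = 95.2 dB.

95.2 dB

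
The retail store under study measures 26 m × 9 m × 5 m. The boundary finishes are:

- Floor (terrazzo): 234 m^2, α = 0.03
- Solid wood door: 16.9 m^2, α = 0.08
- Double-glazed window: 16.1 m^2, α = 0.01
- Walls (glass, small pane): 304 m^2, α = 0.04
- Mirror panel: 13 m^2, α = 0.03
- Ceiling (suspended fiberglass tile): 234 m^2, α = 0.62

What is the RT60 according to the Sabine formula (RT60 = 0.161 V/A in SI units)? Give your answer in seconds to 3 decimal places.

1.134 seconds

A = Σ Sᵢαᵢ = 234×0.03 + 16.9×0.08 + 16.1×0.01 + 304×0.04 + 13×0.03 + 234×0.62 = 166.163 sabins.
V = 26·9·5 = 1170 m³.
Sabine: RT60 = 0.161 × 1170 / 166.163 = 1.134 s.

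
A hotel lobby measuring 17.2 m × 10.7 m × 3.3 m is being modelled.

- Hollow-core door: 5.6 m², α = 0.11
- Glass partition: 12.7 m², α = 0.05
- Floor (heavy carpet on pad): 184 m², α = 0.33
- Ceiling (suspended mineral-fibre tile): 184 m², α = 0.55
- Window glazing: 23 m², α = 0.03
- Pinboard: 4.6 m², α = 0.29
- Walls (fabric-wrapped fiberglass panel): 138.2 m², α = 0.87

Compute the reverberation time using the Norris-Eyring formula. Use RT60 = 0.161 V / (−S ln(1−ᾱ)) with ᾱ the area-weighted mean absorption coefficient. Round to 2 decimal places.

S = Σ Sᵢ = 552.1 m².
Σ(Sᵢαᵢ) = 5.6·0.11 + 12.7·0.05 + 184·0.33 + 184·0.55 + 23·0.03 + 4.6·0.29 + 138.2·0.87 = 285.429.
Mean coefficient ᾱ = A/S = 0.5170.
−S·ln(1−ᾱ) = −552.1 × ln(1 − 0.5170) = 401.784.
V = 17.2 × 10.7 × 3.3 = 607.332 m³.
T = 0.161·V/[−S·ln(1−ᾱ)] = 0.161·607.332/401.784 = 0.24 s.

0.24 s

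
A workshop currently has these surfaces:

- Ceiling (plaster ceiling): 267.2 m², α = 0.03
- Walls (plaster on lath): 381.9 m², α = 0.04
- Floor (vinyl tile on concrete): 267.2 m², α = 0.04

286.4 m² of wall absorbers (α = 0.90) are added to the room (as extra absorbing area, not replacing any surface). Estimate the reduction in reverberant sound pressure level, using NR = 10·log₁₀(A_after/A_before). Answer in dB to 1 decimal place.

9.3 dB

Equivalent absorption area: A_before = 267.2*0.03 + 381.9*0.04 + 267.2*0.04 = 33.980 m².
Added absorption = 286.4 × 0.90 = 257.760 sabins.
A_after = 33.980 + 257.760 = 291.740 sabins.
NR = 10·log₁₀(291.740/33.980) = 9.3 dB.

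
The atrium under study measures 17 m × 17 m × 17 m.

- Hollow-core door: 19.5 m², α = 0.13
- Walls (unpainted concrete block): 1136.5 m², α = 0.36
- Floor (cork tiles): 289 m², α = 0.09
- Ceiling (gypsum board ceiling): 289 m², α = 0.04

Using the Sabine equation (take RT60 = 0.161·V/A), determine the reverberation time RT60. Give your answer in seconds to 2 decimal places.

Equivalent absorption area: A = 19.5×0.13 + 1136.5×0.36 + 289×0.09 + 289×0.04 = 449.245 m².
Volume V = 17 × 17 × 17 = 4913 m³.
RT60 = 0.161 · V / A = 0.161 × 4913 / 449.245 = 1.76 s.

1.76 sec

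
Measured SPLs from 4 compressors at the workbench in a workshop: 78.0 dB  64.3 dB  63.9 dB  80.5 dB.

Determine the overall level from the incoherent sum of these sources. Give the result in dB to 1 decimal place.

Converting to relative power and adding: 10^(78.0/10) + 10^(64.3/10) + 10^(63.9/10) + 10^(80.5/10) = 1.804e+08.
Back to dB: 10·log₁₀ Σ = 82.6 dB.

82.6 dB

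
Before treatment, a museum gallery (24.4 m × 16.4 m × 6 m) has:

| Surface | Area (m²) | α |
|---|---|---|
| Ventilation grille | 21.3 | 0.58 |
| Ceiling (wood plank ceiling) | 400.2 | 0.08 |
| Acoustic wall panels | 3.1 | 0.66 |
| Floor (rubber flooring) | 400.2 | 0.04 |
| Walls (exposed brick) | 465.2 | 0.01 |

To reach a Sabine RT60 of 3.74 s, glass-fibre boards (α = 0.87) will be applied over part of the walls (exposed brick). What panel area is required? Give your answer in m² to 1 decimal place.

42.2

Equivalent absorption area: A₁ = 21.3*0.58 + 400.2*0.08 + 3.1*0.66 + 400.2*0.04 + 465.2*0.01 = 67.076 m².
V = 2400.96 m³. Target absorption A₂ = 0.161 × 2400.96 / 3.74 = 103.357 sabins.
Absorption to add: 103.357 − 67.076 = 36.281 sabins.
Each m² of panel replacing the walls (exposed brick) adds (0.87 − 0.01) = 0.86 sabins.
Area = ΔA/Δα = 36.281/0.86 = 42.2 m².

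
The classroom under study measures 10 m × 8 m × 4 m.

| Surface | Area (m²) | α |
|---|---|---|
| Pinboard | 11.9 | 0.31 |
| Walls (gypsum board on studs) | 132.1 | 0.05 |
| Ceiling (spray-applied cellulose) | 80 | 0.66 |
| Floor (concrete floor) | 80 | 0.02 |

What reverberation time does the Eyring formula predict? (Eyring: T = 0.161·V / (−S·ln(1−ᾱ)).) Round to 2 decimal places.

S = Σ Sᵢ = 304.0 m².
Σ(Sᵢαᵢ) = 11.9·0.31 + 132.1·0.05 + 80·0.66 + 80·0.02 = 64.694.
ᾱ = 64.694 / 304.0 = 0.2128.
Eyring denominator: −S ln(1−ᾱ) = 72.739.
V = 10 × 8 × 4 = 320 m³.
RT60 = 0.161 × 320 / 72.739 = 0.71 s.

0.71 seconds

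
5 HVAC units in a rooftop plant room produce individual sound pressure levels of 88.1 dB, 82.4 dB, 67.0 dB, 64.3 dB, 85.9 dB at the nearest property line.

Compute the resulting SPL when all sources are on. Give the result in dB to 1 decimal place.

90.8 dB

Sum in the linear (power) domain: Σ 10^(Lᵢ/10) = 10^(88.1/10) + 10^(82.4/10) + 10^(67.0/10) + 10^(64.3/10) + 10^(85.9/10) = 1.216e+09.
Back to dB: 10·log₁₀ Σ = 90.8 dB.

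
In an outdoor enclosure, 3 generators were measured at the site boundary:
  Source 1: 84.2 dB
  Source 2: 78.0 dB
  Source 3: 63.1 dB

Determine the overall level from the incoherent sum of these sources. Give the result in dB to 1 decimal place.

Σ 10^(Lᵢ/10) = 3.282e+08.
Combined level = 10 log₁₀(3.282e+08) = 85.2 dB.

85.2 dB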